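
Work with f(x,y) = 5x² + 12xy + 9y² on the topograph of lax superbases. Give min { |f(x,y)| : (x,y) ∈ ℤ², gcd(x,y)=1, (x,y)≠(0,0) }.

translate: b→2 (≡12 mod 10), so (5,12,9)→(5,2,2)
flip: (5,2,2)→(2,-2,5)
translate: b→2 (≡-2 mod 4), so (2,-2,5)→(2,2,5)
reduced (well bottom): (2,2,5) with a≤c, −a<b≤a
well minimum = a = 2

2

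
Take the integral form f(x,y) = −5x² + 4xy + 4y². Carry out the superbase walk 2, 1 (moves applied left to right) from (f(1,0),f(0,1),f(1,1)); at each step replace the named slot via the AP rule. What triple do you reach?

start (-5,4,3) = (f(1,0),f(0,1),f(1,1))
replace slot 2: 2·((-5)+3) − 4 = -8 → (-5,-8,3)
replace slot 1: 2·((-8)+3) − (-5) = -5 → (-5,-8,3)

-5,-8,3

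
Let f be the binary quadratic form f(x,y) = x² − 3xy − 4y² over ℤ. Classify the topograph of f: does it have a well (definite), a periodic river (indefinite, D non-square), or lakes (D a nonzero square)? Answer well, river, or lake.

D = b²−4ac = (-3)² − 4·1·(-4) = 25
D = 5² is a perfect square ⇒ form factors over ℤ ⇒ lakes

lake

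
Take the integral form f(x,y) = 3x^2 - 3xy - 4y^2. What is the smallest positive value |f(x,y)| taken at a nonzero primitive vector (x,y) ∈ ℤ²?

descent: ρ → (-4,3,3)  [lands on river]
river: ρ → (3,3,-4)
river: ρ → (-4,5,2)
river: ρ → (2,7,-1)
river: ρ → (-1,7,2)
river: ρ → (2,5,-4)
closes: descent 1, river 6
min |a| on river = 1

1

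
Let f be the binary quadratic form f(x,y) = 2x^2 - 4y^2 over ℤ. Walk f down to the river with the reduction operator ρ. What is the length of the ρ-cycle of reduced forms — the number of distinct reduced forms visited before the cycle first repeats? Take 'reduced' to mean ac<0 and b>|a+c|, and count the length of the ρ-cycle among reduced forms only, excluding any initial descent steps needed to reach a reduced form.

D = 32, ⌊√D⌋ = 5
descent: ρ → (-4,0,2)
descent: ρ → (2,4,-2)  [lands on river]
river: ρ → (-2,4,2)
ρ-cycle length = 2 (tail of 2 descent steps not counted)

2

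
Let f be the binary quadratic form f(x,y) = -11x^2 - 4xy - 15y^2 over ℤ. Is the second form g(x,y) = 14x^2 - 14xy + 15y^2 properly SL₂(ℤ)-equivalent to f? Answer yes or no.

D₁ = -644, D₂ = -644
f is negative-definite; reduce −f:
−f: reduced (well bottom): (11,4,15) with a≤c, −a<b≤a
flip sign back: reduced form of f is (-11,-4,-15)
g: translate: b→14 (≡-14 mod 28), so (14,-14,15)→(14,14,15)
g: reduced (well bottom): (14,14,15) with a≤c, −a<b≤a
reduced forms (-11, -4, -15) vs (14, 14, 15) ⇒ inequivalent

no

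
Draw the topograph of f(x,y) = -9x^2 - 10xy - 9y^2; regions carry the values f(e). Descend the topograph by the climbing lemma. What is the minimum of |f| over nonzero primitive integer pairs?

translate: b→-8 (≡10 mod 18), so (9,10,9)→(9,-8,8)
flip: (9,-8,8)→(8,8,9)
reduced (well bottom): (8,8,9) with a≤c, −a<b≤a
well minimum |f| = |-8| = 8 (negative-definite)

8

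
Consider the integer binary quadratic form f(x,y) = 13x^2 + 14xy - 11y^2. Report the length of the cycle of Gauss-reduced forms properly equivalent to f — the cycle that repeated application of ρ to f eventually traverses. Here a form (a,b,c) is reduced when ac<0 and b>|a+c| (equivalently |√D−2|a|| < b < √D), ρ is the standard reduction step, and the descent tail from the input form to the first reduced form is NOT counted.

D = 768, ⌊√D⌋ = 27
river: ρ → (-11,8,16)
river: ρ → (16,24,-3)
river: ρ → (-3,24,16)
river: ρ → (16,8,-11)
river: ρ → (-11,14,13)
river: ρ → (13,12,-12)
river: ρ → (-12,12,13)
river: ρ → (13,14,-11)
ρ-cycle length = 8 (tail of 0 descent steps not counted)

8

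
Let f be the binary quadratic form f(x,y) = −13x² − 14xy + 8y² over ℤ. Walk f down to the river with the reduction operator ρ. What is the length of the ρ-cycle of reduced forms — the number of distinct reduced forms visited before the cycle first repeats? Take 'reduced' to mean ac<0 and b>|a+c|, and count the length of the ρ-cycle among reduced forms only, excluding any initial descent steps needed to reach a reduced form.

D = 612, ⌊√D⌋ = 24
descent: ρ → (8,14,-13)  [lands on river]
river: ρ → (-13,12,9)
river: ρ → (9,24,-1)
river: ρ → (-1,24,9)
river: ρ → (9,12,-13)
river: ρ → (-13,14,8)
river: ρ → (8,18,-9)
river: ρ → (-9,18,8)
ρ-cycle length = 8 (tail of 1 descent step not counted)

8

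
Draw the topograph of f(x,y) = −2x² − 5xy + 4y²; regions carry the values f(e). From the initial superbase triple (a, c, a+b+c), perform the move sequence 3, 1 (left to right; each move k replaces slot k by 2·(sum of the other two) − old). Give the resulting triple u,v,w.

start (-2,4,-3) = (f(1,0),f(0,1),f(1,1))
replace slot 3: 2·((-2)+4) − (-3) = 7 → (-2,4,7)
replace slot 1: 2·(4+7) − (-2) = 24 → (24,4,7)

24,4,7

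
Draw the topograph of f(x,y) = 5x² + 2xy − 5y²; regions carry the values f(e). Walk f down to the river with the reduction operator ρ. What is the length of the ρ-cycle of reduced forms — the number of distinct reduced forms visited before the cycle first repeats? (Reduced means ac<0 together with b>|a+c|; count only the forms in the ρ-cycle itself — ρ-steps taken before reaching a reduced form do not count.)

D = 104, ⌊√D⌋ = 10
river: ρ → (-5,8,2)
river: ρ → (2,8,-5)
river: ρ → (-5,2,5)
river: ρ → (5,8,-2)
river: ρ → (-2,8,5)
river: ρ → (5,2,-5)
ρ-cycle length = 6 (tail of 0 descent steps not counted)

6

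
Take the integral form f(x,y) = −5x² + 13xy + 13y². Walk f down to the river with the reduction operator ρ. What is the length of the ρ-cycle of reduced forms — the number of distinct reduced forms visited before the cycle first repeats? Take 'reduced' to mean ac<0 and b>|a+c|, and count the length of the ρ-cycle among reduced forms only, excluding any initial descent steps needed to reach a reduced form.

D = 429, ⌊√D⌋ = 20
river: ρ → (13,13,-5)
river: ρ → (-5,17,7)
river: ρ → (7,11,-11)
river: ρ → (-11,11,7)
river: ρ → (7,17,-5)
river: ρ → (-5,13,13)
ρ-cycle length = 6 (tail of 0 descent steps not counted)

6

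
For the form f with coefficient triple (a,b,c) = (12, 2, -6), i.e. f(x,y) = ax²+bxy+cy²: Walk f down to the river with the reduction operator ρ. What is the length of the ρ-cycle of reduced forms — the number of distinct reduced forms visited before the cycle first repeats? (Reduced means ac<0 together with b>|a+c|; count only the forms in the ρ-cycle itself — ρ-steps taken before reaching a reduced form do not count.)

D = 292, ⌊√D⌋ = 17
descent: ρ → (-6,10,8)  [lands on river]
river: ρ → (8,6,-8)
river: ρ → (-8,10,6)
river: ρ → (6,14,-4)
river: ρ → (-4,10,12)
river: ρ → (12,14,-2)
river: ρ → (-2,14,12)
river: ρ → (12,10,-4)
river: ρ → (-4,14,6)
river: ρ → (6,10,-8)
river: ρ → (-8,6,8)
river: ρ → (8,10,-6)
river: ρ → (-6,14,4)
river: ρ → (4,10,-12)
river: ρ → (-12,14,2)
river: ρ → (2,14,-12)
river: ρ → (-12,10,4)
river: ρ → (4,14,-6)
ρ-cycle length = 18 (tail of 1 descent step not counted)

18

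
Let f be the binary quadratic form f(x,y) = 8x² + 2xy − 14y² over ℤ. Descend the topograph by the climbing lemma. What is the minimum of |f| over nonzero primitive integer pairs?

descent: ρ → (-14,-2,8)
descent: ρ → (8,18,-4)  [lands on river]
river: ρ → (-4,14,16)
river: ρ → (16,18,-2)
river: ρ → (-2,18,16)
river: ρ → (16,14,-4)
river: ρ → (-4,18,8)
river: ρ → (8,14,-8)
river: ρ → (-8,18,4)
river: ρ → (4,14,-16)
river: ρ → (-16,18,2)
river: ρ → (2,18,-16)
river: ρ → (-16,14,4)
river: ρ → (4,18,-8)
river: ρ → (-8,14,8)
closes: descent 2, river 14
min |a| on river = 2

2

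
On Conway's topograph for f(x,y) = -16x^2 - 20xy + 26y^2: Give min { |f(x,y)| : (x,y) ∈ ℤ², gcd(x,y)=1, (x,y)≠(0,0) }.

descent: ρ → (26,20,-16)  [lands on river]
river: ρ → (-16,44,2)
river: ρ → (2,44,-16)
river: ρ → (-16,20,26)
river: ρ → (26,32,-10)
river: ρ → (-10,28,32)
river: ρ → (32,36,-6)
river: ρ → (-6,36,32)
river: ρ → (32,28,-10)
river: ρ → (-10,32,26)
closes: descent 1, river 10
min |a| on river = 2

2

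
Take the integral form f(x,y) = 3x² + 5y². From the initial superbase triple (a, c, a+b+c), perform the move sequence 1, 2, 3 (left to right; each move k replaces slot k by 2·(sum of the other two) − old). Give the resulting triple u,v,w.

start (3,5,8) = (f(1,0),f(0,1),f(1,1))
replace slot 1: 2·(5+8) − 3 = 23 → (23,5,8)
replace slot 2: 2·(23+8) − 5 = 57 → (23,57,8)
replace slot 3: 2·(23+57) − 8 = 152 → (23,57,152)

23,57,152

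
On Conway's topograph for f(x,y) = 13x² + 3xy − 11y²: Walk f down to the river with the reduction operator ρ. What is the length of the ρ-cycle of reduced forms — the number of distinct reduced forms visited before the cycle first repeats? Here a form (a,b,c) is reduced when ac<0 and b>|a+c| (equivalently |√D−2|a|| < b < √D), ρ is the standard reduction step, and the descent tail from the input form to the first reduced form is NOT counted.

D = 581, ⌊√D⌋ = 24
river: ρ → (-11,19,5)
river: ρ → (5,21,-7)
river: ρ → (-7,21,5)
river: ρ → (5,19,-11)
river: ρ → (-11,3,13)
river: ρ → (13,23,-1)
river: ρ → (-1,23,13)
river: ρ → (13,3,-11)
ρ-cycle length = 8 (tail of 0 descent steps not counted)

8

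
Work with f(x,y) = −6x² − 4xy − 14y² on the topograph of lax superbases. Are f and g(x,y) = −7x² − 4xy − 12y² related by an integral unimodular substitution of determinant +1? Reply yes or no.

D₁ = -320, D₂ = -320
f is negative-definite; reduce −f:
−f: reduced (well bottom): (6,4,14) with a≤c, −a<b≤a
flip sign back: reduced form of f is (-6,-4,-14)
g is negative-definite; reduce −g:
−g: reduced (well bottom): (7,4,12) with a≤c, −a<b≤a
flip sign back: reduced form of g is (-7,-4,-12)
reduced forms (-6, -4, -14) vs (-7, -4, -12) ⇒ inequivalent

no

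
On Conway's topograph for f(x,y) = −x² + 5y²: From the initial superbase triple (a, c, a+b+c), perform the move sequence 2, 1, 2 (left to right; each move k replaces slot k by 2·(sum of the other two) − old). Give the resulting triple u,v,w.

start (-1,5,4) = (f(1,0),f(0,1),f(1,1))
replace slot 2: 2·((-1)+4) − 5 = 1 → (-1,1,4)
replace slot 1: 2·(1+4) − (-1) = 11 → (11,1,4)
replace slot 2: 2·(11+4) − 1 = 29 → (11,29,4)

11,29,4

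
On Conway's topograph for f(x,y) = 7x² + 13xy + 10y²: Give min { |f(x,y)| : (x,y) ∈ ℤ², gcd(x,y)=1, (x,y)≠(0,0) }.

translate: b→-1 (≡13 mod 14), so (7,13,10)→(7,-1,4)
flip: (7,-1,4)→(4,1,7)
reduced (well bottom): (4,1,7) with a≤c, −a<b≤a
well minimum = a = 4

4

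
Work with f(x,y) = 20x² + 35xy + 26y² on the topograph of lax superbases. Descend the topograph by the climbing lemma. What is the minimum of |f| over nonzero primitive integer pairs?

translate: b→-5 (≡35 mod 40), so (20,35,26)→(20,-5,11)
flip: (20,-5,11)→(11,5,20)
reduced (well bottom): (11,5,20) with a≤c, −a<b≤a
well minimum = a = 11

11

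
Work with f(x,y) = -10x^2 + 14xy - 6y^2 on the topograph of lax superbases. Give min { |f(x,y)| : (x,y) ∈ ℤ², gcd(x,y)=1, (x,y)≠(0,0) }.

translate: b→6 (≡-14 mod 20), so (10,-14,6)→(10,6,2)
flip: (10,6,2)→(2,-6,10)
translate: b→2 (≡-6 mod 4), so (2,-6,10)→(2,2,6)
reduced (well bottom): (2,2,6) with a≤c, −a<b≤a
well minimum |f| = |-2| = 2 (negative-definite)

2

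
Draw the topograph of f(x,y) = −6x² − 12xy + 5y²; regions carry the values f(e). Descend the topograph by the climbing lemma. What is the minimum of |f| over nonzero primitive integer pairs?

descent: ρ → (5,12,-6)  [lands on river]
river: ρ → (-6,12,5)
river: ρ → (5,8,-10)
river: ρ → (-10,12,3)
river: ρ → (3,12,-10)
river: ρ → (-10,8,5)
closes: descent 1, river 6
min |a| on river = 3

3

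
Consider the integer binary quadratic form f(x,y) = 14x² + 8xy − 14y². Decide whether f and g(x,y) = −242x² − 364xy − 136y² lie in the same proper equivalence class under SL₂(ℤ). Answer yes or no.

D₁ = 848, D₂ = 848
river cycle of f (length 10): (-14, 20, 8), (8, 28, -2), (-2, 28, 8), (8, 20, -14), (-14, 8, 14), (14, 20, -8), (-8, 28, 2), (2, 28, -8), (-8, 20, 14), (14, 8, -14)
river cycle of g (length 10): (-14, 20, 8), (8, 28, -2), (-2, 28, 8), (8, 20, -14), (-14, 8, 14), (14, 20, -8), (-8, 28, 2), (2, 28, -8), (-8, 20, 14), (14, 8, -14)
cycles coincide ⇒ equivalent

yes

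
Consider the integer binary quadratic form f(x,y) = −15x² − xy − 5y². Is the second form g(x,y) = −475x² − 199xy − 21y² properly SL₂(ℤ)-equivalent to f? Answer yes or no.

D₁ = -299, D₂ = -299
f is negative-definite; reduce −f:
−f: flip: (15,1,5)→(5,-1,15)
−f: reduced (well bottom): (5,-1,15) with a≤c, −a<b≤a
flip sign back: reduced form of f is (-5,1,-15)
g is negative-definite; reduce −g:
−g: flip: (475,199,21)→(21,-199,475)
−g: translate: b→11 (≡-199 mod 42), so (21,-199,475)→(21,11,5)
−g: flip: (21,11,5)→(5,-11,21)
−g: translate: b→-1 (≡-11 mod 10), so (5,-11,21)→(5,-1,15)
−g: reduced (well bottom): (5,-1,15) with a≤c, −a<b≤a
flip sign back: reduced form of g is (-5,1,-15)
reduced forms (-5, 1, -15) vs (-5, 1, -15) ⇒ equivalent

yes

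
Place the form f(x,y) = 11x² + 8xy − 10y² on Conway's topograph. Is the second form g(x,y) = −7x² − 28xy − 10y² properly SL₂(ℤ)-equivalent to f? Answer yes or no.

D₁ = 504, D₂ = 504
river cycle of f (length 10): (-10, 12, 9), (9, 6, -13), (-13, 20, 2), (2, 20, -13), (-13, 6, 9), (9, 12, -10), (-10, 8, 11), (11, 14, -7), (-7, 14, 11), (11, 8, -10)
river cycle of g (length 10): (-10, 8, 11), (11, 14, -7), (-7, 14, 11), (11, 8, -10), (-10, 12, 9), (9, 6, -13), (-13, 20, 2), (2, 20, -13), (-13, 6, 9), (9, 12, -10)
cycles coincide ⇒ equivalent

yes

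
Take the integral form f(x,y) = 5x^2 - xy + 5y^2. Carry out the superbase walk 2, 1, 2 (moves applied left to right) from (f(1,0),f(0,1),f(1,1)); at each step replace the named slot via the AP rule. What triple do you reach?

start (5,5,9) = (f(1,0),f(0,1),f(1,1))
replace slot 2: 2·(5+9) − 5 = 23 → (5,23,9)
replace slot 1: 2·(23+9) − 5 = 59 → (59,23,9)
replace slot 2: 2·(59+9) − 23 = 113 → (59,113,9)

59,113,9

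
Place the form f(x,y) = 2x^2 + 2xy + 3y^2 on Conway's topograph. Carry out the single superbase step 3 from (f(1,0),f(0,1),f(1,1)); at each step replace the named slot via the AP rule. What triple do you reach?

start (2,3,7) = (f(1,0),f(0,1),f(1,1))
replace slot 3: 2·(2+3) − 7 = 3 → (2,3,3)

2,3,3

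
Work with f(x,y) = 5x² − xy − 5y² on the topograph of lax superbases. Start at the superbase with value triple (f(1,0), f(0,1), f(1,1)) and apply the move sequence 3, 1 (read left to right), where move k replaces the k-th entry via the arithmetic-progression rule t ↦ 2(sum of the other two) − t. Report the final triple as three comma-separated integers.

start (5,-5,-1) = (f(1,0),f(0,1),f(1,1))
replace slot 3: 2·(5+(-5)) − (-1) = 1 → (5,-5,1)
replace slot 1: 2·((-5)+1) − 5 = -13 → (-13,-5,1)

-13,-5,1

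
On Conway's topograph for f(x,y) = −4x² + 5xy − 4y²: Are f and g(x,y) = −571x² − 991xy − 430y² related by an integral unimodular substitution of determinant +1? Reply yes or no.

D₁ = -39, D₂ = -39
f is negative-definite; reduce −f:
−f: translate: b→3 (≡-5 mod 8), so (4,-5,4)→(4,3,3)
−f: flip: (4,3,3)→(3,-3,4)
−f: translate: b→3 (≡-3 mod 6), so (3,-3,4)→(3,3,4)
−f: reduced (well bottom): (3,3,4) with a≤c, −a<b≤a
flip sign back: reduced form of f is (-3,-3,-4)
g is negative-definite; reduce −g:
−g: translate: b→-151 (≡991 mod 1142), so (571,991,430)→(571,-151,10)
−g: flip: (571,-151,10)→(10,151,571)
−g: translate: b→-9 (≡151 mod 20), so (10,151,571)→(10,-9,3)
−g: flip: (10,-9,3)→(3,9,10)
−g: translate: b→3 (≡9 mod 6), so (3,9,10)→(3,3,4)
−g: reduced (well bottom): (3,3,4) with a≤c, −a<b≤a
flip sign back: reduced form of g is (-3,-3,-4)
reduced forms (-3, -3, -4) vs (-3, -3, -4) ⇒ equivalent

yes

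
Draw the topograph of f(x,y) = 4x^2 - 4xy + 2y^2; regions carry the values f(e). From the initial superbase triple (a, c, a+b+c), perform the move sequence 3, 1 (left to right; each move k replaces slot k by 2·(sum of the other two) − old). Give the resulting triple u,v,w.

start (4,2,2) = (f(1,0),f(0,1),f(1,1))
replace slot 3: 2·(4+2) − 2 = 10 → (4,2,10)
replace slot 1: 2·(2+10) − 4 = 20 → (20,2,10)

20,2,10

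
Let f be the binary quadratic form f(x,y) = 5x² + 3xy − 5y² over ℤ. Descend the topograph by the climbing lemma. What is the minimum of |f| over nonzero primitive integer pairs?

river: ρ → (-5,7,3)
river: ρ → (3,5,-7)
river: ρ → (-7,9,1)
river: ρ → (1,9,-7)
river: ρ → (-7,5,3)
river: ρ → (3,7,-5)
river: ρ → (-5,3,5)
river: ρ → (5,7,-3)
river: ρ → (-3,5,7)
river: ρ → (7,9,-1)
river: ρ → (-1,9,7)
river: ρ → (7,5,-3)
river: ρ → (-3,7,5)
river: ρ → (5,3,-5)
closes: descent 0, river 14
min |a| on river = 1

1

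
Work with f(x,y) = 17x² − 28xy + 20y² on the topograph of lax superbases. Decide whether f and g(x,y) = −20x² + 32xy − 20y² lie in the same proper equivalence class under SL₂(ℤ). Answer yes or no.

D₁ = -576, D₂ = -576
f: translate: b→6 (≡-28 mod 34), so (17,-28,20)→(17,6,9)
f: flip: (17,6,9)→(9,-6,17)
f: reduced (well bottom): (9,-6,17) with a≤c, −a<b≤a
g is negative-definite; reduce −g:
−g: translate: b→8 (≡-32 mod 40), so (20,-32,20)→(20,8,8)
−g: flip: (20,8,8)→(8,-8,20)
−g: translate: b→8 (≡-8 mod 16), so (8,-8,20)→(8,8,20)
−g: reduced (well bottom): (8,8,20) with a≤c, −a<b≤a
flip sign back: reduced form of g is (-8,-8,-20)
reduced forms (9, -6, 17) vs (-8, -8, -20) ⇒ inequivalent

no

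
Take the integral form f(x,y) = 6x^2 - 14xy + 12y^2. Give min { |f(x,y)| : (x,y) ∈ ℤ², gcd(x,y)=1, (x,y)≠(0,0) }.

translate: b→-2 (≡-14 mod 12), so (6,-14,12)→(6,-2,4)
flip: (6,-2,4)→(4,2,6)
reduced (well bottom): (4,2,6) with a≤c, −a<b≤a
well minimum = a = 4

4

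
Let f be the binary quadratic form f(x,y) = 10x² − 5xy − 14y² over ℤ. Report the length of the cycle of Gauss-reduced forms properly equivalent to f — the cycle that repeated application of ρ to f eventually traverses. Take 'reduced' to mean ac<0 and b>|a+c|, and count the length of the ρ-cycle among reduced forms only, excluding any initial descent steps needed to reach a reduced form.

D = 585, ⌊√D⌋ = 24
descent: ρ → (-14,5,10)  [lands on river]
river: ρ → (10,15,-9)
river: ρ → (-9,21,4)
river: ρ → (4,19,-14)
river: ρ → (-14,9,9)
river: ρ → (9,9,-14)
river: ρ → (-14,19,4)
river: ρ → (4,21,-9)
river: ρ → (-9,15,10)
river: ρ → (10,5,-14)
river: ρ → (-14,23,1)
river: ρ → (1,23,-14)
ρ-cycle length = 12 (tail of 1 descent step not counted)

12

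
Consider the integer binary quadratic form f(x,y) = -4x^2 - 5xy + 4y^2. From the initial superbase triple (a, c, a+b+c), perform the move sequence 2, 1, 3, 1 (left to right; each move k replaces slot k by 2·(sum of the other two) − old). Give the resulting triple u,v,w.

start (-4,4,-5) = (f(1,0),f(0,1),f(1,1))
replace slot 2: 2·((-4)+(-5)) − 4 = -22 → (-4,-22,-5)
replace slot 1: 2·((-22)+(-5)) − (-4) = -50 → (-50,-22,-5)
replace slot 3: 2·((-50)+(-22)) − (-5) = -139 → (-50,-22,-139)
replace slot 1: 2·((-22)+(-139)) − (-50) = -272 → (-272,-22,-139)

-272,-22,-139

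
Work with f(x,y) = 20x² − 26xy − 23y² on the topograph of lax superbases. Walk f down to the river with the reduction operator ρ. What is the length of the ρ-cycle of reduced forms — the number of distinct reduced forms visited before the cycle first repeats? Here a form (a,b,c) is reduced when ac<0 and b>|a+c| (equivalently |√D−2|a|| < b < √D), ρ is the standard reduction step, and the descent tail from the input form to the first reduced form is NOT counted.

D = 2516, ⌊√D⌋ = 50
descent: ρ → (-23,26,20)  [lands on river]
river: ρ → (20,14,-29)
river: ρ → (-29,44,5)
river: ρ → (5,46,-20)
river: ρ → (-20,34,17)
river: ρ → (17,34,-20)
river: ρ → (-20,46,5)
river: ρ → (5,44,-29)
river: ρ → (-29,14,20)
river: ρ → (20,26,-23)
river: ρ → (-23,20,23)
river: ρ → (23,26,-20)
river: ρ → (-20,14,29)
river: ρ → (29,44,-5)
river: ρ → (-5,46,20)
river: ρ → (20,34,-17)
river: ρ → (-17,34,20)
river: ρ → (20,46,-5)
river: ρ → (-5,44,29)
river: ρ → (29,14,-20)
river: ρ → (-20,26,23)
river: ρ → (23,20,-23)
ρ-cycle length = 22 (tail of 1 descent step not counted)

22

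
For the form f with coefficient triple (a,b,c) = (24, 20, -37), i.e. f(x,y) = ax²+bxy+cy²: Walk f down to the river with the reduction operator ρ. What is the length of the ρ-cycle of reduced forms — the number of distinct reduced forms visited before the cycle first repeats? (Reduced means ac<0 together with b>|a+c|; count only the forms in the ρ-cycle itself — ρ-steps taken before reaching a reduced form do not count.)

D = 3952, ⌊√D⌋ = 62
river: ρ → (-37,54,7)
river: ρ → (7,58,-21)
river: ρ → (-21,26,39)
river: ρ → (39,52,-8)
river: ρ → (-8,60,11)
river: ρ → (11,50,-33)
river: ρ → (-33,16,28)
river: ρ → (28,40,-21)
river: ρ → (-21,44,24)
river: ρ → (24,52,-13)
river: ρ → (-13,52,24)
river: ρ → (24,44,-21)
river: ρ → (-21,40,28)
river: ρ → (28,16,-33)
river: ρ → (-33,50,11)
river: ρ → (11,60,-8)
river: ρ → (-8,52,39)
river: ρ → (39,26,-21)
river: ρ → (-21,58,7)
river: ρ → (7,54,-37)
river: ρ → (-37,20,24)
river: ρ → (24,28,-33)
river: ρ → (-33,38,19)
river: ρ → (19,38,-33)
river: ρ → (-33,28,24)
river: ρ → (24,20,-37)
ρ-cycle length = 26 (tail of 0 descent steps not counted)

26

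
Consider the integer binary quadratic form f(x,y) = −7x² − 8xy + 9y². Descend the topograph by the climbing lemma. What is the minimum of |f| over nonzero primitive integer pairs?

descent: ρ → (9,8,-7)  [lands on river]
river: ρ → (-7,6,10)
river: ρ → (10,14,-3)
river: ρ → (-3,16,5)
river: ρ → (5,14,-6)
river: ρ → (-6,10,9)
closes: descent 1, river 6
min |a| on river = 3

3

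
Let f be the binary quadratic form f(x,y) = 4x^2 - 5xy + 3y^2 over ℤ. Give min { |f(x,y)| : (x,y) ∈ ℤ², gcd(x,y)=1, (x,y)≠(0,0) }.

translate: b→3 (≡-5 mod 8), so (4,-5,3)→(4,3,2)
flip: (4,3,2)→(2,-3,4)
translate: b→1 (≡-3 mod 4), so (2,-3,4)→(2,1,3)
reduced (well bottom): (2,1,3) with a≤c, −a<b≤a
well minimum = a = 2

2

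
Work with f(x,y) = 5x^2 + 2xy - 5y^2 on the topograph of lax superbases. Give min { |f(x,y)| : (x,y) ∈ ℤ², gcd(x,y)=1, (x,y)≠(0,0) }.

river: ρ → (-5,8,2)
river: ρ → (2,8,-5)
river: ρ → (-5,2,5)
river: ρ → (5,8,-2)
river: ρ → (-2,8,5)
river: ρ → (5,2,-5)
closes: descent 0, river 6
min |a| on river = 2

2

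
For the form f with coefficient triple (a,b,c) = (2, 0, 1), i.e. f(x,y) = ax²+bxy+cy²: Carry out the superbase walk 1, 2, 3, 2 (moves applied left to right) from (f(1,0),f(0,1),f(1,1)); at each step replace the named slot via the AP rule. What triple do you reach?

start (2,1,3) = (f(1,0),f(0,1),f(1,1))
replace slot 1: 2·(1+3) − 2 = 6 → (6,1,3)
replace slot 2: 2·(6+3) − 1 = 17 → (6,17,3)
replace slot 3: 2·(6+17) − 3 = 43 → (6,17,43)
replace slot 2: 2·(6+43) − 17 = 81 → (6,81,43)

6,81,43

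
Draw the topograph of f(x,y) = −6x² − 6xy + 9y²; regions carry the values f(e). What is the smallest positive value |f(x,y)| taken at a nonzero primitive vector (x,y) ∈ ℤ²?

descent: ρ → (9,6,-6)  [lands on river]
river: ρ → (-6,6,9)
river: ρ → (9,12,-3)
river: ρ → (-3,12,9)
closes: descent 1, river 4
min |a| on river = 3

3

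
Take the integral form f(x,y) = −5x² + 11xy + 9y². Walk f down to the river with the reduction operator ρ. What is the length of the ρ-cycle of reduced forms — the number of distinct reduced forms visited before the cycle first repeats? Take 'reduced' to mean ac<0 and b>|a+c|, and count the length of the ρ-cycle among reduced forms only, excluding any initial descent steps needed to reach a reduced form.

D = 301, ⌊√D⌋ = 17
river: ρ → (9,7,-7)
river: ρ → (-7,7,9)
river: ρ → (9,11,-5)
river: ρ → (-5,9,11)
river: ρ → (11,13,-3)
river: ρ → (-3,17,1)
river: ρ → (1,17,-3)
river: ρ → (-3,13,11)
river: ρ → (11,9,-5)
river: ρ → (-5,11,9)
ρ-cycle length = 10 (tail of 0 descent steps not counted)

10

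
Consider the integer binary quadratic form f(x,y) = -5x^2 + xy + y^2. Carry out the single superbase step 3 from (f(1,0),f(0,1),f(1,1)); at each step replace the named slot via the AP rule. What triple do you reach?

start (-5,1,-3) = (f(1,0),f(0,1),f(1,1))
replace slot 3: 2·((-5)+1) − (-3) = -5 → (-5,1,-5)

-5,1,-5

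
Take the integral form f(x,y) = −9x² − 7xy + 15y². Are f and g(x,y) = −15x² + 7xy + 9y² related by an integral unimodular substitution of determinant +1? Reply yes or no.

D₁ = 589, D₂ = 589
river cycle of f (length 16): (15, 7, -9), (-9, 11, 13), (13, 15, -7), (-7, 13, 15), (15, 17, -5), (-5, 23, 3), (3, 19, -19), (-19, 19, 3), (3, 23, -5), (-5, 17, 15), … (6 more)
river cycle of g (length 16): (9, 11, -13), (-13, 15, 7), (7, 13, -15), (-15, 17, 5), (5, 23, -3), (-3, 19, 19), (19, 19, -3), (-3, 23, 5), (5, 17, -15), (-15, 13, 7), … (6 more)
cycles differ ⇒ inequivalent

no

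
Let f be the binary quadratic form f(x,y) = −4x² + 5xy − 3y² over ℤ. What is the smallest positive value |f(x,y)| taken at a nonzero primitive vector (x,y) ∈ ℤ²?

translate: b→3 (≡-5 mod 8), so (4,-5,3)→(4,3,2)
flip: (4,3,2)→(2,-3,4)
translate: b→1 (≡-3 mod 4), so (2,-3,4)→(2,1,3)
reduced (well bottom): (2,1,3) with a≤c, −a<b≤a
well minimum |f| = |-2| = 2 (negative-definite)

2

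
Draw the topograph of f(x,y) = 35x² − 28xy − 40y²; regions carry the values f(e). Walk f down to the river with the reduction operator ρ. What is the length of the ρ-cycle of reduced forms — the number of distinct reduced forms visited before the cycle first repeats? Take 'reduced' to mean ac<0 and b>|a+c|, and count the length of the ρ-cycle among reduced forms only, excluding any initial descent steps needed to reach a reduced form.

D = 6384, ⌊√D⌋ = 79
descent: ρ → (-40,28,35)  [lands on river]
river: ρ → (35,42,-33)
river: ρ → (-33,24,44)
river: ρ → (44,64,-13)
river: ρ → (-13,66,39)
river: ρ → (39,12,-40)
river: ρ → (-40,68,11)
river: ρ → (11,64,-52)
river: ρ → (-52,40,23)
river: ρ → (23,52,-40)
ρ-cycle length = 10 (tail of 1 descent step not counted)

10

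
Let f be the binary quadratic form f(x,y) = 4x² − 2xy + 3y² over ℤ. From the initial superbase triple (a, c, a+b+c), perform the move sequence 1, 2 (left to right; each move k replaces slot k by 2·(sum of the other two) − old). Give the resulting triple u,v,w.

start (4,3,5) = (f(1,0),f(0,1),f(1,1))
replace slot 1: 2·(3+5) − 4 = 12 → (12,3,5)
replace slot 2: 2·(12+5) − 3 = 31 → (12,31,5)

12,31,5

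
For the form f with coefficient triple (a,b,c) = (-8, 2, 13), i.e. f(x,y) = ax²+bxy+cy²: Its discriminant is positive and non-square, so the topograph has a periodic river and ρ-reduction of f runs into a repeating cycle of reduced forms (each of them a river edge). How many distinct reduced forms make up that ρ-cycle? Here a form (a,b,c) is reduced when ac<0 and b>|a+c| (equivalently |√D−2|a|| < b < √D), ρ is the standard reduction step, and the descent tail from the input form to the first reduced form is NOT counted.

D = 420, ⌊√D⌋ = 20
descent: ρ → (13,-2,-8)
descent: ρ → (-8,18,3)  [lands on river]
river: ρ → (3,18,-8)
river: ρ → (-8,14,7)
river: ρ → (7,14,-8)
ρ-cycle length = 4 (tail of 2 descent steps not counted)

4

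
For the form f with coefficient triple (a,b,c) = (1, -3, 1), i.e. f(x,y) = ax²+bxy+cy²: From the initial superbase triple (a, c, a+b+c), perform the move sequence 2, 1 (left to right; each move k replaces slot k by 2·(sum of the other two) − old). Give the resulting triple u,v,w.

start (1,1,-1) = (f(1,0),f(0,1),f(1,1))
replace slot 2: 2·(1+(-1)) − 1 = -1 → (1,-1,-1)
replace slot 1: 2·((-1)+(-1)) − 1 = -5 → (-5,-1,-1)

-5,-1,-1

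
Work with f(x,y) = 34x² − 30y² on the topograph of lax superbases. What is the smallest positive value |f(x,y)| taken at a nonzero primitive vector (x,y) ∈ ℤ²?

descent: ρ → (-30,60,4)  [lands on river]
river: ρ → (4,60,-30)
closes: descent 1, river 2
min |a| on river = 4

4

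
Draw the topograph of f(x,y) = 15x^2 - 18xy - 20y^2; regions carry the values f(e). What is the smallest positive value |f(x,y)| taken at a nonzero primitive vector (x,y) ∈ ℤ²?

descent: ρ → (-20,18,15)  [lands on river]
river: ρ → (15,12,-23)
river: ρ → (-23,34,4)
river: ρ → (4,38,-5)
river: ρ → (-5,32,25)
river: ρ → (25,18,-12)
river: ρ → (-12,30,13)
river: ρ → (13,22,-20)
closes: descent 1, river 8
min |a| on river = 4

4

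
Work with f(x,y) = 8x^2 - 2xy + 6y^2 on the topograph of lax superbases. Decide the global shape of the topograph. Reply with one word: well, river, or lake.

D = b²−4ac = (-2)² − 4·8·6 = -188
D < 0 ⇒ definite ⇒ every region one sign ⇒ single well

well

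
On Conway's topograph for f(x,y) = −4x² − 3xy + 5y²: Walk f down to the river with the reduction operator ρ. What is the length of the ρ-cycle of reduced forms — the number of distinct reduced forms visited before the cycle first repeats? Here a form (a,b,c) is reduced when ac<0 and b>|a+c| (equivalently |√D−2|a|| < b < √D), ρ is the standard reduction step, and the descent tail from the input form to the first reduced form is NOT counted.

D = 89, ⌊√D⌋ = 9
descent: ρ → (5,3,-4)  [lands on river]
river: ρ → (-4,5,4)
river: ρ → (4,3,-5)
river: ρ → (-5,7,2)
river: ρ → (2,9,-1)
river: ρ → (-1,9,2)
river: ρ → (2,7,-5)
river: ρ → (-5,3,4)
river: ρ → (4,5,-4)
river: ρ → (-4,3,5)
river: ρ → (5,7,-2)
river: ρ → (-2,9,1)
river: ρ → (1,9,-2)
river: ρ → (-2,7,5)
ρ-cycle length = 14 (tail of 1 descent step not counted)

14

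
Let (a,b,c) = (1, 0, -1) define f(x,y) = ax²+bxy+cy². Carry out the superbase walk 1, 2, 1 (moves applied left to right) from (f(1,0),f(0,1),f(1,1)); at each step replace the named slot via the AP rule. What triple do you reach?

start (1,-1,0) = (f(1,0),f(0,1),f(1,1))
replace slot 1: 2·((-1)+0) − 1 = -3 → (-3,-1,0)
replace slot 2: 2·((-3)+0) − (-1) = -5 → (-3,-5,0)
replace slot 1: 2·((-5)+0) − (-3) = -7 → (-7,-5,0)

-7,-5,0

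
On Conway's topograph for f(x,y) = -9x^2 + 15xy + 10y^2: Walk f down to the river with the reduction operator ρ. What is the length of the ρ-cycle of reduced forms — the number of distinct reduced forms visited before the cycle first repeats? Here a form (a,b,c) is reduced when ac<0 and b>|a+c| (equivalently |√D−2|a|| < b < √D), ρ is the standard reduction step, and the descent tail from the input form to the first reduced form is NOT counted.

D = 585, ⌊√D⌋ = 24
river: ρ → (10,5,-14)
river: ρ → (-14,23,1)
river: ρ → (1,23,-14)
river: ρ → (-14,5,10)
river: ρ → (10,15,-9)
river: ρ → (-9,21,4)
river: ρ → (4,19,-14)
river: ρ → (-14,9,9)
river: ρ → (9,9,-14)
river: ρ → (-14,19,4)
river: ρ → (4,21,-9)
river: ρ → (-9,15,10)
ρ-cycle length = 12 (tail of 0 descent steps not counted)

12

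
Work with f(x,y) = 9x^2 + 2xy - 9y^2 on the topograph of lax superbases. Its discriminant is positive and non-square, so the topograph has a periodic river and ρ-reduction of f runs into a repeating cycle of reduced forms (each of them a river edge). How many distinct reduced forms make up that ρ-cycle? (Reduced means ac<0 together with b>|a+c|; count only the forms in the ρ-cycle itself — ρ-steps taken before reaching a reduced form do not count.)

D = 328, ⌊√D⌋ = 18
river: ρ → (-9,16,2)
river: ρ → (2,16,-9)
river: ρ → (-9,2,9)
river: ρ → (9,16,-2)
river: ρ → (-2,16,9)
river: ρ → (9,2,-9)
ρ-cycle length = 6 (tail of 0 descent steps not counted)

6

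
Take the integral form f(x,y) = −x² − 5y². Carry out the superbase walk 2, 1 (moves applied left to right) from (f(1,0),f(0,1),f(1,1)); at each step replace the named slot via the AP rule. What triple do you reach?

start (-1,-5,-6) = (f(1,0),f(0,1),f(1,1))
replace slot 2: 2·((-1)+(-6)) − (-5) = -9 → (-1,-9,-6)
replace slot 1: 2·((-9)+(-6)) − (-1) = -29 → (-29,-9,-6)

-29,-9,-6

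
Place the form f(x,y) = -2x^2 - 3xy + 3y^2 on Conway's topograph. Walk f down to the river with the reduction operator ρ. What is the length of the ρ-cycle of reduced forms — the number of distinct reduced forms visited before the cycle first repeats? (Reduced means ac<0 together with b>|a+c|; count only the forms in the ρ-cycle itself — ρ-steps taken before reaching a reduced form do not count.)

D = 33, ⌊√D⌋ = 5
descent: ρ → (3,3,-2)  [lands on river]
river: ρ → (-2,5,1)
river: ρ → (1,5,-2)
river: ρ → (-2,3,3)
ρ-cycle length = 4 (tail of 1 descent step not counted)

4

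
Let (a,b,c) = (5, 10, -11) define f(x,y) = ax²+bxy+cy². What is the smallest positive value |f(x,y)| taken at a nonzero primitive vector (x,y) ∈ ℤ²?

river: ρ → (-11,12,4)
river: ρ → (4,12,-11)
river: ρ → (-11,10,5)
river: ρ → (5,10,-11)
closes: descent 0, river 4
min |a| on river = 4

4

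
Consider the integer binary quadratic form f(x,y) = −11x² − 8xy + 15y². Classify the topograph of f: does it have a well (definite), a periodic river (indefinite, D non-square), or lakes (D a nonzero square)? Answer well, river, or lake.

D = b²−4ac = (-8)² − 4·(-11)·15 = 724
D > 0 non-square ⇒ indefinite ⇒ periodic river

river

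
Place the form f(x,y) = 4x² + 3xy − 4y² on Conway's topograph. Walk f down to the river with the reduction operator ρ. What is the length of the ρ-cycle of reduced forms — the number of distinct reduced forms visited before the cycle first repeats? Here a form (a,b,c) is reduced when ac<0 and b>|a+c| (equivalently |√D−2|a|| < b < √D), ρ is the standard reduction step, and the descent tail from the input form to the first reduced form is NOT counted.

D = 73, ⌊√D⌋ = 8
river: ρ → (-4,5,3)
river: ρ → (3,7,-2)
river: ρ → (-2,5,6)
river: ρ → (6,7,-1)
river: ρ → (-1,7,6)
river: ρ → (6,5,-2)
river: ρ → (-2,7,3)
river: ρ → (3,5,-4)
river: ρ → (-4,3,4)
river: ρ → (4,5,-3)
river: ρ → (-3,7,2)
river: ρ → (2,5,-6)
river: ρ → (-6,7,1)
river: ρ → (1,7,-6)
river: ρ → (-6,5,2)
river: ρ → (2,7,-3)
river: ρ → (-3,5,4)
river: ρ → (4,3,-4)
ρ-cycle length = 18 (tail of 0 descent steps not counted)

18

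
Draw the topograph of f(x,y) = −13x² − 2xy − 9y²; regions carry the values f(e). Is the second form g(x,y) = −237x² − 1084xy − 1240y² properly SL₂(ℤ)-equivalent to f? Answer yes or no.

D₁ = -464, D₂ = -464
f is negative-definite; reduce −f:
−f: flip: (13,2,9)→(9,-2,13)
−f: reduced (well bottom): (9,-2,13) with a≤c, −a<b≤a
flip sign back: reduced form of f is (-9,2,-13)
g is negative-definite; reduce −g:
−g: translate: b→136 (≡1084 mod 474), so (237,1084,1240)→(237,136,20)
−g: flip: (237,136,20)→(20,-136,237)
−g: translate: b→-16 (≡-136 mod 40), so (20,-136,237)→(20,-16,9)
−g: flip: (20,-16,9)→(9,16,20)
−g: translate: b→-2 (≡16 mod 18), so (9,16,20)→(9,-2,13)
−g: reduced (well bottom): (9,-2,13) with a≤c, −a<b≤a
flip sign back: reduced form of g is (-9,2,-13)
reduced forms (-9, 2, -13) vs (-9, 2, -13) ⇒ equivalent

yes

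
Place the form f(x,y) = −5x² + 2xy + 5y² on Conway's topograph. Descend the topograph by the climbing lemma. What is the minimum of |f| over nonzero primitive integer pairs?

river: ρ → (5,8,-2)
river: ρ → (-2,8,5)
river: ρ → (5,2,-5)
river: ρ → (-5,8,2)
river: ρ → (2,8,-5)
river: ρ → (-5,2,5)
closes: descent 0, river 6
min |a| on river = 2

2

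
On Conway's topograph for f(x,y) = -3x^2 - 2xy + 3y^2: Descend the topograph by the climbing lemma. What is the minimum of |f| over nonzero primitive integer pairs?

descent: ρ → (3,2,-3)  [lands on river]
river: ρ → (-3,4,2)
river: ρ → (2,4,-3)
river: ρ → (-3,2,3)
river: ρ → (3,4,-2)
river: ρ → (-2,4,3)
closes: descent 1, river 6
min |a| on river = 2

2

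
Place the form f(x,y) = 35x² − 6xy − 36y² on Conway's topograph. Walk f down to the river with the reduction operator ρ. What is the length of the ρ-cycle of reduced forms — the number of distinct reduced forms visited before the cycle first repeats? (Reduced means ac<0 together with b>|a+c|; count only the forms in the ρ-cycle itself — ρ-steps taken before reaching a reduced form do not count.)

D = 5076, ⌊√D⌋ = 71
descent: ρ → (-36,6,35)  [lands on river]
river: ρ → (35,64,-7)
river: ρ → (-7,62,44)
river: ρ → (44,26,-25)
river: ρ → (-25,24,45)
river: ρ → (45,66,-4)
river: ρ → (-4,70,11)
river: ρ → (11,62,-28)
river: ρ → (-28,50,23)
river: ρ → (23,42,-36)
river: ρ → (-36,30,29)
river: ρ → (29,28,-37)
river: ρ → (-37,46,20)
river: ρ → (20,34,-49)
river: ρ → (-49,64,5)
river: ρ → (5,66,-36)
ρ-cycle length = 16 (tail of 1 descent step not counted)

16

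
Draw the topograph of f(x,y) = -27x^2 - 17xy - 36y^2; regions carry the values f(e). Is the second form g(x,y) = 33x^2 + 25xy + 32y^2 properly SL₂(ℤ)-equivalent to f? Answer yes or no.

D₁ = -3599, D₂ = -3599
f is negative-definite; reduce −f:
−f: reduced (well bottom): (27,17,36) with a≤c, −a<b≤a
flip sign back: reduced form of f is (-27,-17,-36)
g: flip: (33,25,32)→(32,-25,33)
g: reduced (well bottom): (32,-25,33) with a≤c, −a<b≤a
reduced forms (-27, -17, -36) vs (32, -25, 33) ⇒ inequivalent

no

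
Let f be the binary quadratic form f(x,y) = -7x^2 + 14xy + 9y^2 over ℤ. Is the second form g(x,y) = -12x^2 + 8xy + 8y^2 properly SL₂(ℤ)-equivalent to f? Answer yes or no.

D₁ = 448, D₂ = 448
river cycle of f (length 6): (9, 4, -12), (-12, 20, 1), (1, 20, -12), (-12, 4, 9), (9, 14, -7), (-7, 14, 9)
river cycle of g (length 4): (8, 8, -12), (-12, 16, 4), (4, 16, -12), (-12, 8, 8)
cycles differ ⇒ inequivalent

no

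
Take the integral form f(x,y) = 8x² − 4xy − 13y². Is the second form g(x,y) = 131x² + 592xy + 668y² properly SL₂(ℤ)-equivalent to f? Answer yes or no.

D₁ = 432, D₂ = 432
river cycle of f (length 8): (8, 12, -9), (-9, 6, 11), (11, 16, -4), (-4, 16, 11), (11, 6, -9), (-9, 12, 8), (8, 20, -1), (-1, 20, 8)
river cycle of g (length 8): (8, 12, -9), (-9, 6, 11), (11, 16, -4), (-4, 16, 11), (11, 6, -9), (-9, 12, 8), (8, 20, -1), (-1, 20, 8)
cycles coincide ⇒ equivalent

yes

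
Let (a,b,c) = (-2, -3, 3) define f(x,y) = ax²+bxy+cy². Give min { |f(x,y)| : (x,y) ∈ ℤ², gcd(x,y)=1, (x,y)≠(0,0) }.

descent: ρ → (3,3,-2)  [lands on river]
river: ρ → (-2,5,1)
river: ρ → (1,5,-2)
river: ρ → (-2,3,3)
closes: descent 1, river 4
min |a| on river = 1

1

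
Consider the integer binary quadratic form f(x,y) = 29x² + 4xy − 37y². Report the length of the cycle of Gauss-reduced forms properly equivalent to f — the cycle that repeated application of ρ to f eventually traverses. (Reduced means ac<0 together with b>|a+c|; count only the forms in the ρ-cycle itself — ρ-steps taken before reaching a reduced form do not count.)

D = 4308, ⌊√D⌋ = 65
descent: ρ → (-37,-4,29)
descent: ρ → (29,62,-4)  [lands on river]
river: ρ → (-4,58,59)
river: ρ → (59,60,-3)
river: ρ → (-3,60,59)
river: ρ → (59,58,-4)
river: ρ → (-4,62,29)
river: ρ → (29,54,-12)
river: ρ → (-12,42,53)
river: ρ → (53,64,-1)
river: ρ → (-1,64,53)
river: ρ → (53,42,-12)
river: ρ → (-12,54,29)
ρ-cycle length = 12 (tail of 2 descent steps not counted)

12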